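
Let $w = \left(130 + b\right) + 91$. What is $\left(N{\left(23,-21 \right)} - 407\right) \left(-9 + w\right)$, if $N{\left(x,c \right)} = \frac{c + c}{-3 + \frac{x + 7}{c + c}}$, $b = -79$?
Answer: $- \frac{684152}{13} \approx -52627.0$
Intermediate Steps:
$w = 142$ ($w = \left(130 - 79\right) + 91 = 51 + 91 = 142$)
$N{\left(x,c \right)} = \frac{2 c}{-3 + \frac{7 + x}{2 c}}$
$\left(N{\left(23,-21 \right)} - 407\right) \left(-9 + w\right) = \left(\frac{4 \left(-21\right)^{2}}{7 + 23 - -126} - 407\right) \left(-9 + 142\right) = \left(4 \cdot 441 \frac{1}{7 + 23 + 126} - 407\right) 133 = \left(4 \cdot 441 \cdot \frac{1}{156} - 407\right) 133 = \left(\frac{147}{13} - 407\right) 133 = \left(- \frac{5144}{13}\right) 133 = - \frac{684152}{13}$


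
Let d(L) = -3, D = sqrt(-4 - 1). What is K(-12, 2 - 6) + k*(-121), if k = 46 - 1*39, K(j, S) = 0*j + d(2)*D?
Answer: -847 - 3*I*sqrt(5) ≈ -847.0 - 6.7082*I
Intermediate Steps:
D = I*sqrt(5) (D = sqrt(-5) = I*sqrt(5) ≈ 2.2361*I)
K(j, S) = -3*I*sqrt(5) (K(j, S) = 0*j - 3*I*sqrt(5) = 0 - 3*I*sqrt(5) = -3*I*sqrt(5))
k = 7 (k = 46 - 39 = 7)
K(-12, 2 - 6) + k*(-121) = -3*I*sqrt(5) + 7*(-121) = -3*I*sqrt(5) - 847 = -847 - 3*I*sqrt(5)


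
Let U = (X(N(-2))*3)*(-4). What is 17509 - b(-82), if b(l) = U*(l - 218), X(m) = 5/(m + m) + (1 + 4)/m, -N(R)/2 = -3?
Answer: 13009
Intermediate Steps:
N(R) = 6 (N(R) = -2*(-3) = 6)
X(m) = 15/(2*m) (X(m) = 5/((2*m)) + 5/m = 5*(1/(2*m)) + 5/m = 5/(2*m) + 5/m = 15/(2*m))
U = -15 (U = (((15/2)/6)*3)*(-4) = (((15/2)*(1/6))*3)*(-4) = ((5/4)*3)*(-4) = (15/4)*(-4) = -15)
b(l) = 3270 - 15*l (b(l) = -15*(l - 218) = -15*(-218 + l) = 3270 - 15*l)
17509 - b(-82) = 17509 - (3270 - 15*(-82)) = 17509 - (3270 + 1230) = 17509 - 1*4500 = 17509 - 4500 = 13009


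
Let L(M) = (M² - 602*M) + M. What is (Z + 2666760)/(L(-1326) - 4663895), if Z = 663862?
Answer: -3330622/2108693 ≈ -1.5795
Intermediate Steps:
L(M) = M² - 601*M
(Z + 2666760)/(L(-1326) - 4663895) = (663862 + 2666760)/(-1326*(-601 - 1326) - 4663895) = 3330622/(-1326*(-1927) - 4663895) = 3330622/(2555202 - 4663895) = 3330622/(-2108693) = 3330622*(-1/2108693) = -3330622/2108693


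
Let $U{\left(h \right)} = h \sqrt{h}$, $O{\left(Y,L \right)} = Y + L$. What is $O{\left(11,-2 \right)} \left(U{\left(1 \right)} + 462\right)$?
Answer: $4167$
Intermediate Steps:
$O{\left(Y,L \right)} = L + Y$
$U{\left(h \right)} = h^{\frac{3}{2}}$
$O{\left(11,-2 \right)} \left(U{\left(1 \right)} + 462\right) = \left(-2 + 11\right) \left(1^{\frac{3}{2}} + 462\right) = 9 \left(1 + 462\right) = 9 \cdot 463 = 4167$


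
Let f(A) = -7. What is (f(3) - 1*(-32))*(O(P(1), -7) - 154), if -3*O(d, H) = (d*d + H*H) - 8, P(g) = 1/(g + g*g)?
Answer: -16775/4 ≈ -4193.8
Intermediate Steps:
P(g) = 1/(g + g²)
O(d, H) = 8/3 - H²/3 - d²/3 (O(d, H) = -((d*d + H*H) - 8)/3 = -((d² + H²) - 8)/3 = -((H² + d²) - 8)/3 = -(-8 + H² + d²)/3 = 8/3 - H²/3 - d²/3)
(f(3) - 1*(-32))*(O(P(1), -7) - 154) = (-7 - 1*(-32))*((8/3 - ⅓*(-7)² - 1/(3*(1 + 1)²)) - 154) = (-7 + 32)*((8/3 - ⅓*49 - (1/2)²/3) - 154) = 25*((8/3 - 49/3 - (1*(½))²/3) - 154) = 25*((8/3 - 49/3 - (½)²/3) - 154) = 25*((8/3 - 49/3 - ⅓*¼) - 154) = 25*((8/3 - 49/3 - 1/12) - 154) = 25*(-55/4 - 154) = 25*(-671/4) = -16775/4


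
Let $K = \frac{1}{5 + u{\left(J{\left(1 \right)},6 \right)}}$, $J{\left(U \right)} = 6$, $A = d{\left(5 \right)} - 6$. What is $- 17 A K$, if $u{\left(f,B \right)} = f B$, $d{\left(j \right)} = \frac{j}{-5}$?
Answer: $\frac{119}{41} \approx 2.9024$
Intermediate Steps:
$d{\left(j \right)} = - \frac{j}{5}$ ($d{\left(j \right)} = j \left(- \frac{1}{5}\right) = - \frac{j}{5}$)
$A = -7$ ($A = \left(- \frac{1}{5}\right) 5 - 6 = -1 - 6 = -7$)
$u{\left(f,B \right)} = B f$
$K = \frac{1}{41}$ ($K = \frac{1}{5 + 6 \cdot 6} = \frac{1}{5 + 36} = \frac{1}{41} \approx 0.02439$)
$- 17 A K = \left(-17\right) \left(-7\right) \frac{1}{41} = 119 \cdot \frac{1}{41} = \frac{119}{41}$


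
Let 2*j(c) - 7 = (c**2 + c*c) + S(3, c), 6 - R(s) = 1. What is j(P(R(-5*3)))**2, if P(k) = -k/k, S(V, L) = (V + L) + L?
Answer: 25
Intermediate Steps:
S(V, L) = V + 2*L (S(V, L) = (L + V) + L = V + 2*L)
R(s) = 5 (R(s) = 6 - 1*1 = 6 - 1 = 5)
P(k) = -1 (P(k) = -1*1 = -1)
j(c) = 5 + c + c**2 (j(c) = 7/2 + ((c**2 + c*c) + (3 + 2*c))/2 = 7/2 + ((c**2 + c**2) + (3 + 2*c))/2 = 7/2 + (2*c**2 + (3 + 2*c))/2 = 7/2 + (3 + 2*c + 2*c**2)/2 = 7/2 + (3/2 + c + c**2) = 5 + c + c**2)
j(P(R(-5*3)))**2 = (5 - 1 + (-1)**2)**2 = (5 - 1 + 1)**2 = 5**2 = 25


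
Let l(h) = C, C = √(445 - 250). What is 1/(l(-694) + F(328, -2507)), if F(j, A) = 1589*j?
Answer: 521192/271641100669 - √195/271641100669 ≈ 1.9186e-6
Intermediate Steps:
C = √195 ≈ 13.964
l(h) = √195
1/(l(-694) + F(328, -2507)) = 1/(√195 + 1589*328) = 1/(√195 + 521192) = 1/(521192 + √195)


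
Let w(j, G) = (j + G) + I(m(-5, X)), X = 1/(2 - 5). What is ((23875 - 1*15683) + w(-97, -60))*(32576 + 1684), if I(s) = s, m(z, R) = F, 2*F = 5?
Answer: 275364750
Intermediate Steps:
X = -⅓ (X = 1/(-3) = -⅓ ≈ -0.33333)
F = 5/2 (F = (½)*5 = 5/2 ≈ 2.5000)
m(z, R) = 5/2
w(j, G) = 5/2 + G + j (w(j, G) = (j + G) + 5/2 = (G + j) + 5/2 = 5/2 + G + j)
((23875 - 1*15683) + w(-97, -60))*(32576 + 1684) = ((23875 - 1*15683) + (5/2 - 60 - 97))*(32576 + 1684) = ((23875 - 15683) - 309/2)*34260 = (8192 - 309/2)*34260 = (16075/2)*34260 = 275364750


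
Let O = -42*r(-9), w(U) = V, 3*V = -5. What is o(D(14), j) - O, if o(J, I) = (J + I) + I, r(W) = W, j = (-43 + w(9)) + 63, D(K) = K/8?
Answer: -4075/12 ≈ -339.58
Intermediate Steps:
V = -5/3 (V = (1/3)*(-5) = -5/3 ≈ -1.6667)
w(U) = -5/3
D(K) = K/8 (D(K) = K*(1/8) = K/8)
j = 55/3 (j = (-43 - 5/3) + 63 = -134/3 + 63 = 55/3 ≈ 18.333)
O = 378 (O = -42*(-9) = 378)
o(J, I) = J + 2*I (o(J, I) = (I + J) + I = J + 2*I)
o(D(14), j) - O = ((1/8)*14 + 2*(55/3)) - 1*378 = (7/4 + 110/3) - 378 = 461/12 - 378 = -4075/12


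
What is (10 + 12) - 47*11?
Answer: -495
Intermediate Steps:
(10 + 12) - 47*11 = 22 - 517 = -495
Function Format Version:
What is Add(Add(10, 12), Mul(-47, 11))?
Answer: -495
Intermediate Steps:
Add(Add(10, 12), Mul(-47, 11)) = Add(22, -517) = -495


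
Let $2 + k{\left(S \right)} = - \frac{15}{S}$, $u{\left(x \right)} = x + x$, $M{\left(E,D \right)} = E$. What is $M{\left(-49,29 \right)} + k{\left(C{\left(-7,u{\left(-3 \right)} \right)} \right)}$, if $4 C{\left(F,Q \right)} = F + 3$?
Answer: $-36$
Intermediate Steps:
$u{\left(x \right)} = 2 x$
$C{\left(F,Q \right)} = \frac{3}{4} + \frac{F}{4}$ ($C{\left(F,Q \right)} = \frac{F + 3}{4} = \frac{3 + F}{4} = \frac{3}{4} + \frac{F}{4}$)
$k{\left(S \right)} = -2 - \frac{15}{S}$
$M{\left(-49,29 \right)} + k{\left(C{\left(-7,u{\left(-3 \right)} \right)} \right)} = -49 - \left(2 + \frac{15}{\frac{3}{4} + \frac{1}{4} \left(-7\right)}\right) = -49 - \left(2 + \frac{15}{\frac{3}{4} - \frac{7}{4}}\right) = -49 - \left(2 + \frac{15}{-1}\right) = -49 - -13 = -49 + \left(-2 + 15\right) = -49 + 13 = -36$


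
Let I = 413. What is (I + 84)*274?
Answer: 136178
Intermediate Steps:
(I + 84)*274 = (413 + 84)*274 = 497*274 = 136178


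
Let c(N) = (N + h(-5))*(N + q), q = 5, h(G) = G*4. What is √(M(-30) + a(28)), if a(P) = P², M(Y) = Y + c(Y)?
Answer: 2*√501 ≈ 44.766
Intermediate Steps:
h(G) = 4*G
c(N) = (-20 + N)*(5 + N) (c(N) = (N + 4*(-5))*(N + 5) = (N - 20)*(5 + N) = (-20 + N)*(5 + N))
M(Y) = -100 + Y² - 14*Y (M(Y) = Y + (-100 + Y² - 15*Y) = -100 + Y² - 14*Y)
√(M(-30) + a(28)) = √((-100 + (-30)² - 14*(-30)) + 28²) = √((-100 + 900 + 420) + 784) = √(1220 + 784) = √2004 = 2*√501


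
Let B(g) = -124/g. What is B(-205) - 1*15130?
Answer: -3101526/205 ≈ -15129.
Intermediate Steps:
B(-205) - 1*15130 = -124/(-205) - 1*15130 = -124*(-1/205) - 15130 = 124/205 - 15130 = -3101526/205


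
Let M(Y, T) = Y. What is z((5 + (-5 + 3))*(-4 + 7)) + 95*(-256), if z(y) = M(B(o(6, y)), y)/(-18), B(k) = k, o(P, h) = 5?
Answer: -437765/18 ≈ -24320.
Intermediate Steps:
z(y) = -5/18 (z(y) = 5/(-18) = 5*(-1/18) = -5/18)
z((5 + (-5 + 3))*(-4 + 7)) + 95*(-256) = -5/18 + 95*(-256) = -5/18 - 24320 = -437765/18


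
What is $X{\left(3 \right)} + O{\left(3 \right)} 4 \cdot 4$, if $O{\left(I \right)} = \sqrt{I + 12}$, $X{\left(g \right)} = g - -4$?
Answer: $7 + 16 \sqrt{15} \approx 68.968$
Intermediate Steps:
$X{\left(g \right)} = 4 + g$ ($X{\left(g \right)} = g + 4 = 4 + g$)
$O{\left(I \right)} = \sqrt{12 + I}$
$X{\left(3 \right)} + O{\left(3 \right)} 4 \cdot 4 = \left(4 + 3\right) + \sqrt{12 + 3} \cdot 4 \cdot 4 = 7 + \sqrt{15} \cdot 16 = 7 + 16 \sqrt{15}$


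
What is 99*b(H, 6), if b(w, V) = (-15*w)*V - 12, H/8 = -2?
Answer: 141372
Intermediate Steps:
H = -16 (H = 8*(-2) = -16)
b(w, V) = -12 - 15*V*w (b(w, V) = -15*V*w - 12 = -12 - 15*V*w)
99*b(H, 6) = 99*(-12 - 15*6*(-16)) = 99*(-12 + 1440) = 99*1428 = 141372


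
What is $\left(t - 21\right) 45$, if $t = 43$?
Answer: $990$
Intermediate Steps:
$\left(t - 21\right) 45 = \left(43 - 21\right) 45 = 22 \cdot 45 = 990$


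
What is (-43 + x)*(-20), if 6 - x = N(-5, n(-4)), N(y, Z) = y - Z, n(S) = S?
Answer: 720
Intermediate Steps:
x = 7 (x = 6 - (-5 - 1*(-4)) = 6 - (-5 + 4) = 6 - 1*(-1) = 6 + 1 = 7)
(-43 + x)*(-20) = (-43 + 7)*(-20) = -36*(-20) = 720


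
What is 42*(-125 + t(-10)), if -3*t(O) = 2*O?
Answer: -4970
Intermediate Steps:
t(O) = -2*O/3
42*(-125 + t(-10)) = 42*(-125 - ⅔*(-10)) = 42*(-125 + 20/3) = 42*(-355/3) = -4970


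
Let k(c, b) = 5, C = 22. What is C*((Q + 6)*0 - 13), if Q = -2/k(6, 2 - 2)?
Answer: -286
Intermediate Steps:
Q = -⅖ (Q = -2/5 = -2*⅕ = -⅖ ≈ -0.40000)
C*((Q + 6)*0 - 13) = 22*((-⅖ + 6)*0 - 13) = 22*((28/5)*0 - 13) = 22*(0 - 13) = 22*(-13) = -286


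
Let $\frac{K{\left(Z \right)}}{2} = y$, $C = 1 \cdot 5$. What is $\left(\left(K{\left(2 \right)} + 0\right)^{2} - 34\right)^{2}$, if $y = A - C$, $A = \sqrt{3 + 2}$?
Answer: $15396 - 6880 \sqrt{5} \approx 11.852$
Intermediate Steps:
$C = 5$
$A = \sqrt{5} \approx 2.2361$
$y = -5 + \sqrt{5}$ ($y = \sqrt{5} - 5 = -5 + \sqrt{5} \approx -2.7639$)
$K{\left(Z \right)} = -10 + 2 \sqrt{5}$ ($K{\left(Z \right)} = 2 \left(-5 + \sqrt{5}\right) = -10 + 2 \sqrt{5}$)
$\left(\left(K{\left(2 \right)} + 0\right)^{2} - 34\right)^{2} = \left(\left(\left(-10 + 2 \sqrt{5}\right) + 0\right)^{2} - 34\right)^{2} = \left(\left(-10 + 2 \sqrt{5}\right)^{2} - 34\right)^{2} = \left(-34 + \left(-10 + 2 \sqrt{5}\right)^{2}\right)^{2}$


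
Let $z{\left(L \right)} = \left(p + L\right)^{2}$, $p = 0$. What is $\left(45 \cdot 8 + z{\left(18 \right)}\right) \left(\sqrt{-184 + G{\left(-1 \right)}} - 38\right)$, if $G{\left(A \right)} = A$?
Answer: $-25992 + 684 i \sqrt{185} \approx -25992.0 + 9303.4 i$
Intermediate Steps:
$z{\left(L \right)} = L^{2}$ ($z{\left(L \right)} = \left(0 + L\right)^{2} = L^{2}$)
$\left(45 \cdot 8 + z{\left(18 \right)}\right) \left(\sqrt{-184 + G{\left(-1 \right)}} - 38\right) = \left(45 \cdot 8 + 18^{2}\right) \left(\sqrt{-184 - 1} - 38\right) = \left(360 + 324\right) \left(\sqrt{-185} - 38\right) = 684 \left(i \sqrt{185} - 38\right) = 684 \left(-38 + i \sqrt{185}\right) = -25992 + 684 i \sqrt{185}$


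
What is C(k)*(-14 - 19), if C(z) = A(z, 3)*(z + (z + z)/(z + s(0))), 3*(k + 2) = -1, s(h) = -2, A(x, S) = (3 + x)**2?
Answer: 2156/117 ≈ 18.427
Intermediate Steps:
k = -7/3 (k = -2 + (1/3)*(-1) = -2 - 1/3 = -7/3 ≈ -2.3333)
C(z) = (3 + z)**2*(z + 2*z/(-2 + z)) (C(z) = (3 + z)**2*(z + (z + z)/(z - 2)) = (3 + z)**2*(z + (2*z)/(-2 + z)) = (3 + z)**2*(z + 2*z/(-2 + z)))
C(k)*(-14 - 19) = ((-7/3)**2*(3 - 7/3)**2/(-2 - 7/3))*(-14 - 19) = (49*(2/3)**2/(9*(-13/3)))*(-33) = ((49/9)*(-3/13)*(4/9))*(-33) = -196/351*(-33) = 2156/117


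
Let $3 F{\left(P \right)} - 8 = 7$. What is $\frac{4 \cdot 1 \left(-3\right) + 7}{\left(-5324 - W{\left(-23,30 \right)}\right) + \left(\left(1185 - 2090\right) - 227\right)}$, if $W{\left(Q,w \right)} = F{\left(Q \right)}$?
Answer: $\frac{5}{6461} \approx 0.00077387$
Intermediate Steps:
$F{\left(P \right)} = 5$ ($F{\left(P \right)} = \frac{8}{3} + \frac{1}{3} \cdot 7 = \frac{8}{3} + \frac{7}{3} = 5$)
$W{\left(Q,w \right)} = 5$
$\frac{4 \cdot 1 \left(-3\right) + 7}{\left(-5324 - W{\left(-23,30 \right)}\right) + \left(\left(1185 - 2090\right) - 227\right)} = \frac{4 \cdot 1 \left(-3\right) + 7}{\left(-5324 - 5\right) + \left(\left(1185 - 2090\right) - 227\right)} = \frac{4 \left(-3\right) + 7}{\left(-5324 - 5\right) - 1132} = \frac{-12 + 7}{-5329 - 1132} = - \frac{5}{-6461} = \left(-5\right) \left(- \frac{1}{6461}\right) = \frac{5}{6461}$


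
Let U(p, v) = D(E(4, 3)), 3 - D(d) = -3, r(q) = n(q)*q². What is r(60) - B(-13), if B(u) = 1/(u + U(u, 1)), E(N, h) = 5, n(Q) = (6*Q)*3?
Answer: 27216001/7 ≈ 3.8880e+6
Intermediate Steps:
n(Q) = 18*Q
r(q) = 18*q³ (r(q) = (18*q)*q² = 18*q³)
D(d) = 6 (D(d) = 3 - 1*(-3) = 3 + 3 = 6)
U(p, v) = 6
B(u) = 1/(6 + u) (B(u) = 1/(u + 6) = 1/(6 + u))
r(60) - B(-13) = 18*60³ - 1/(6 - 13) = 18*216000 - 1/(-7) = 3888000 - 1*(-⅐) = 3888000 + ⅐ = 27216001/7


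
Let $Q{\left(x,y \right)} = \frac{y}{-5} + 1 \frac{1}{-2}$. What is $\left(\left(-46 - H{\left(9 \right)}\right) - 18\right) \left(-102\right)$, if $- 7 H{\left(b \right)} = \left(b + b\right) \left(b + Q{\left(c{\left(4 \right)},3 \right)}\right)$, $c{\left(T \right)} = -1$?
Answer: $\frac{155958}{35} \approx 4455.9$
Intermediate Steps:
$Q{\left(x,y \right)} = - \frac{1}{2} - \frac{y}{5}$ ($Q{\left(x,y \right)} = y \left(- \frac{1}{5}\right) + 1 \left(- \frac{1}{2}\right) = - \frac{y}{5} - \frac{1}{2} = - \frac{1}{2} - \frac{y}{5}$)
$H{\left(b \right)} = - \frac{2 b \left(- \frac{11}{10} + b\right)}{7}$ ($H{\left(b \right)} = - \frac{\left(b + b\right) \left(b - \frac{11}{10}\right)}{7} = - \frac{2 b \left(b - \frac{11}{10}\right)}{7} = - \frac{2 b \left(- \frac{11}{10} + b\right)}{7}$)
$\left(\left(-46 - H{\left(9 \right)}\right) - 18\right) \left(-102\right) = \left(\left(-46 - \frac{1}{35} \cdot 9 \left(11 - 90\right)\right) - 18\right) \left(-102\right) = \left(\left(-46 - \frac{1}{35} \cdot 9 \left(-79\right)\right) - 18\right) \left(-102\right) = \left(\left(-46 - - \frac{711}{35}\right) - 18\right) \left(-102\right) = \left(\left(-46 + \frac{711}{35}\right) - 18\right) \left(-102\right) = \left(- \frac{899}{35} - 18\right) \left(-102\right) = \left(- \frac{1529}{35}\right) \left(-102\right) = \frac{155958}{35}$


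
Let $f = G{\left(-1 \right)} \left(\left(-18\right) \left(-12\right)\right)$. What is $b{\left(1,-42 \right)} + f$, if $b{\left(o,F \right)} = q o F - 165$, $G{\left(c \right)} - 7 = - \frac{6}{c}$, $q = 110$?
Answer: $-1977$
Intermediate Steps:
$G{\left(c \right)} = 7 - \frac{6}{c}$
$b{\left(o,F \right)} = -165 + 110 F o$ ($b{\left(o,F \right)} = 110 o F - 165 = 110 F o - 165 = -165 + 110 F o$)
$f = 2808$ ($f = \left(7 - \frac{6}{-1}\right) \left(\left(-18\right) \left(-12\right)\right) = \left(7 - -6\right) 216 = \left(7 + 6\right) 216 = 13 \cdot 216 = 2808$)
$b{\left(1,-42 \right)} + f = \left(-165 + 110 \left(-42\right) 1\right) + 2808 = \left(-165 - 4620\right) + 2808 = -4785 + 2808 = -1977$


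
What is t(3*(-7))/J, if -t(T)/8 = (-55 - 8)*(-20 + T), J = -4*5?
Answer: 5166/5 ≈ 1033.2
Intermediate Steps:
J = -20
t(T) = -10080 + 504*T (t(T) = -8*(-55 - 8)*(-20 + T) = -(-504)*(-20 + T) = -8*(1260 - 63*T) = -10080 + 504*T)
t(3*(-7))/J = (-10080 + 504*(3*(-7)))/(-20) = -(-10080 + 504*(-21))/20 = -(-10080 - 10584)/20 = -1/20*(-20664) = 5166/5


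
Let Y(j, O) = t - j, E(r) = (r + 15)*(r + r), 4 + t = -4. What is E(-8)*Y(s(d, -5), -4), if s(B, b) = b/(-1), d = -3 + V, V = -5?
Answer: 1456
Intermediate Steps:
t = -8 (t = -4 - 4 = -8)
E(r) = 2*r*(15 + r) (E(r) = (15 + r)*(2*r) = 2*r*(15 + r))
d = -8 (d = -3 - 5 = -8)
s(B, b) = -b (s(B, b) = b*(-1) = -b)
Y(j, O) = -8 - j
E(-8)*Y(s(d, -5), -4) = (2*(-8)*(15 - 8))*(-8 - (-1)*(-5)) = (2*(-8)*7)*(-8 - 1*5) = -112*(-8 - 5) = -112*(-13) = 1456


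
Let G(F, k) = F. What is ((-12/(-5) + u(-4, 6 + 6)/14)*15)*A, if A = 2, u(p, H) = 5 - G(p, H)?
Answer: 639/7 ≈ 91.286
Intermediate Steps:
u(p, H) = 5 - p
((-12/(-5) + u(-4, 6 + 6)/14)*15)*A = ((-12/(-5) + (5 - 1*(-4))/14)*15)*2 = ((-12*(-⅕) + (5 + 4)*(1/14))*15)*2 = ((12/5 + 9*(1/14))*15)*2 = ((12/5 + 9/14)*15)*2 = ((213/70)*15)*2 = (639/14)*2 = 639/7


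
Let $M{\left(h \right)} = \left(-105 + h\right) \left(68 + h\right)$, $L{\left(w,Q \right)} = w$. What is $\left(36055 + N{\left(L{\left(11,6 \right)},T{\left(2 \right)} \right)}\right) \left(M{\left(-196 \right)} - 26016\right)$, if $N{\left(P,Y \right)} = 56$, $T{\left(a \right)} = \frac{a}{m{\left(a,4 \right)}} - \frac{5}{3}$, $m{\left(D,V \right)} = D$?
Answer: $451820832$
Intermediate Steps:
$T{\left(a \right)} = - \frac{2}{3}$ ($T{\left(a \right)} = \frac{a}{a} - \frac{5}{3} = 1 - \frac{5}{3} = - \frac{2}{3}$)
$\left(36055 + N{\left(L{\left(11,6 \right)},T{\left(2 \right)} \right)}\right) \left(M{\left(-196 \right)} - 26016\right) = \left(36055 + 56\right) \left(\left(-7140 + \left(-196\right)^{2} - -7252\right) - 26016\right) = 36111 \left(\left(-7140 + 38416 + 7252\right) - 26016\right) = 36111 \left(38528 - 26016\right) = 36111 \cdot 12512 = 451820832$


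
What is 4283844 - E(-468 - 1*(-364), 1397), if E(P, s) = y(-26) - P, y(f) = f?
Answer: 4283766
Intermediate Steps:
E(P, s) = -26 - P
4283844 - E(-468 - 1*(-364), 1397) = 4283844 - (-26 - (-468 - 1*(-364))) = 4283844 - (-26 - (-468 + 364)) = 4283844 - (-26 - 1*(-104)) = 4283844 - (-26 + 104) = 4283844 - 1*78 = 4283844 - 78 = 4283766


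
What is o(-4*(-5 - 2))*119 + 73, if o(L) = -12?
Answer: -1355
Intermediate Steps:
o(-4*(-5 - 2))*119 + 73 = -12*119 + 73 = -1428 + 73 = -1355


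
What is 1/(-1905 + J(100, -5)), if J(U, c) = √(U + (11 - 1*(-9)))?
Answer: -127/241927 - 2*√30/3628905 ≈ -0.00052797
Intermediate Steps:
J(U, c) = √(20 + U) (J(U, c) = √(U + (11 + 9)) = √(U + 20) = √(20 + U))
1/(-1905 + J(100, -5)) = 1/(-1905 + √(20 + 100)) = 1/(-1905 + √120) = 1/(-1905 + 2*√30)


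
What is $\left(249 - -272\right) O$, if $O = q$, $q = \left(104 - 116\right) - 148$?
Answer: $-83360$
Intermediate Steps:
$q = -160$ ($q = -12 - 148 = -160$)
$O = -160$
$\left(249 - -272\right) O = \left(249 - -272\right) \left(-160\right) = \left(249 + 272\right) \left(-160\right) = 521 \left(-160\right) = -83360$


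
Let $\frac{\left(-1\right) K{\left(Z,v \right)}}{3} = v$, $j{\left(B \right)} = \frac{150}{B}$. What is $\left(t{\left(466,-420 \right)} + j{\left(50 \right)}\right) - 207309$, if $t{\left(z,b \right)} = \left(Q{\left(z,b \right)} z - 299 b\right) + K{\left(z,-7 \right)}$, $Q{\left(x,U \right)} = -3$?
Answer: $-83103$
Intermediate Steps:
$K{\left(Z,v \right)} = - 3 v$
$t{\left(z,b \right)} = 21 - 299 b - 3 z$ ($t{\left(z,b \right)} = \left(- 3 z - 299 b\right) - -21 = \left(- 299 b - 3 z\right) + 21 = 21 - 299 b - 3 z$)
$\left(t{\left(466,-420 \right)} + j{\left(50 \right)}\right) - 207309 = \left(\left(21 - -125580 - 1398\right) + \frac{150}{50}\right) - 207309 = \left(\left(21 + 125580 - 1398\right) + 150 \cdot \frac{1}{50}\right) - 207309 = \left(124203 + 3\right) - 207309 = 124206 - 207309 = -83103$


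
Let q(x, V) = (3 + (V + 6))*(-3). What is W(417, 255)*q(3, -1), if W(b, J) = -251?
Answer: 6024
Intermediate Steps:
q(x, V) = -27 - 3*V (q(x, V) = (3 + (6 + V))*(-3) = (9 + V)*(-3) = -27 - 3*V)
W(417, 255)*q(3, -1) = -251*(-27 - 3*(-1)) = -251*(-27 + 3) = -251*(-24) = 6024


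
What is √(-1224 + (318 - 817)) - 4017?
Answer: -4017 + I*√1723 ≈ -4017.0 + 41.509*I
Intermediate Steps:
√(-1224 + (318 - 817)) - 4017 = √(-1224 - 499) - 4017 = √(-1723) - 4017 = I*√1723 - 4017 = -4017 + I*√1723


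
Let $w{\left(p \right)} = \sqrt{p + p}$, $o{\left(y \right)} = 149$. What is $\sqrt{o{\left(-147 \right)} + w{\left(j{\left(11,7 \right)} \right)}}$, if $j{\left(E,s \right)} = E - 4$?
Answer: $\sqrt{149 + \sqrt{14}} \approx 12.359$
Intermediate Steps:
$j{\left(E,s \right)} = -4 + E$ ($j{\left(E,s \right)} = E - 4 = -4 + E$)
$w{\left(p \right)} = \sqrt{2} \sqrt{p}$ ($w{\left(p \right)} = \sqrt{2 p} = \sqrt{2} \sqrt{p}$)
$\sqrt{o{\left(-147 \right)} + w{\left(j{\left(11,7 \right)} \right)}} = \sqrt{149 + \sqrt{2} \sqrt{-4 + 11}} = \sqrt{149 + \sqrt{2} \sqrt{7}} = \sqrt{149 + \sqrt{14}}$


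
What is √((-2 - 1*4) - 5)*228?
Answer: 228*I*√11 ≈ 756.19*I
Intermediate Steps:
√((-2 - 1*4) - 5)*228 = √((-2 - 4) - 5)*228 = √(-6 - 5)*228 = √(-11)*228 = (I*√11)*228 = 228*I*√11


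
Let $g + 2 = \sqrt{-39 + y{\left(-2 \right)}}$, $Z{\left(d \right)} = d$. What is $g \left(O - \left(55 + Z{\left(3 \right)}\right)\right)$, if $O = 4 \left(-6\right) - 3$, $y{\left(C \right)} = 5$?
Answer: $170 - 85 i \sqrt{34} \approx 170.0 - 495.63 i$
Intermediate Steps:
$O = -27$ ($O = -24 - 3 = -27$)
$g = -2 + i \sqrt{34}$ ($g = -2 + \sqrt{-39 + 5} = -2 + \sqrt{-34} = -2 + i \sqrt{34} \approx -2.0 + 5.831 i$)
$g \left(O - \left(55 + Z{\left(3 \right)}\right)\right) = \left(-2 + i \sqrt{34}\right) \left(-27 - 58\right) = \left(-2 + i \sqrt{34}\right) \left(-85\right) = 170 - 85 i \sqrt{34}$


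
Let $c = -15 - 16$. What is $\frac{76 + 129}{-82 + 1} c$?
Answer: $\frac{6355}{81} \approx 78.457$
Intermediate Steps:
$c = -31$
$\frac{76 + 129}{-82 + 1} c = \frac{76 + 129}{-82 + 1} \left(-31\right) = \frac{205}{-81} \left(-31\right) = 205 \left(- \frac{1}{81}\right) \left(-31\right) = \left(- \frac{205}{81}\right) \left(-31\right) = \frac{6355}{81}$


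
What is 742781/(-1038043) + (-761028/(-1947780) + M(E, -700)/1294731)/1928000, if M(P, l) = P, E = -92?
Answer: -33439778026491244049857/46732398016273530840000 ≈ -0.71556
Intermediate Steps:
742781/(-1038043) + (-761028/(-1947780) + M(E, -700)/1294731)/1928000 = 742781/(-1038043) + (-761028/(-1947780) - 92/1294731)/1928000 = 742781*(-1/1038043) + (-761028*(-1/1947780) - 92*1/1294731)*(1/1928000) = -742781/1038043 + (63419/162315 - 92/1294731)*(1/1928000) = -742781/1038043 + (9121734701/23350473585)*(1/1928000) = -742781/1038043 + 9121734701/45019713071880000 = -33439778026491244049857/46732398016273530840000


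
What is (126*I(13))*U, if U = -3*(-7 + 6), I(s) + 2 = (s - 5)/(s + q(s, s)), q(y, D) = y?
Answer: -8316/13 ≈ -639.69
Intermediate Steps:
I(s) = -2 + (-5 + s)/(2*s) (I(s) = -2 + (s - 5)/(s + s) = -2 + (-5 + s)/((2*s)) = -2 + (-5 + s)*(1/(2*s)) = -2 + (-5 + s)/(2*s))
U = 3 (U = -3*(-1) = 3)
(126*I(13))*U = (126*((½)*(-5 - 3*13)/13))*3 = (126*((½)*(1/13)*(-5 - 39)))*3 = (126*((½)*(1/13)*(-44)))*3 = (126*(-22/13))*3 = -2772/13*3 = -8316/13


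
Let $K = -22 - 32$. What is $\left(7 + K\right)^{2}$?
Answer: $2209$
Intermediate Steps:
$K = -54$
$\left(7 + K\right)^{2} = \left(7 - 54\right)^{2} = \left(-47\right)^{2} = 2209$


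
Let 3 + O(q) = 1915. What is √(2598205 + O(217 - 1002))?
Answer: √2600117 ≈ 1612.5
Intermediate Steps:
O(q) = 1912 (O(q) = -3 + 1915 = 1912)
√(2598205 + O(217 - 1002)) = √(2598205 + 1912) = √2600117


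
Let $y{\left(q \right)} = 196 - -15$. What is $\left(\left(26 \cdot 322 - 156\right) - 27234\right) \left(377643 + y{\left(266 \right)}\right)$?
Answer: $-7186027372$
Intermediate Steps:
$y{\left(q \right)} = 211$ ($y{\left(q \right)} = 196 + 15 = 211$)
$\left(\left(26 \cdot 322 - 156\right) - 27234\right) \left(377643 + y{\left(266 \right)}\right) = \left(\left(26 \cdot 322 - 156\right) - 27234\right) \left(377643 + 211\right) = \left(\left(8372 - 156\right) - 27234\right) 377854 = \left(8216 - 27234\right) 377854 = \left(-19018\right) 377854 = -7186027372$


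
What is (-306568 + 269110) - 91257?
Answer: -128715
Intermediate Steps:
(-306568 + 269110) - 91257 = -37458 - 91257 = -128715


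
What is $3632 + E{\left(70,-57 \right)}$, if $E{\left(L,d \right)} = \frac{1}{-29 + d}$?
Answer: $\frac{312351}{86} \approx 3632.0$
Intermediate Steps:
$3632 + E{\left(70,-57 \right)} = 3632 + \frac{1}{-29 - 57} = 3632 + \frac{1}{-86} = 3632 - \frac{1}{86} = \frac{312351}{86}$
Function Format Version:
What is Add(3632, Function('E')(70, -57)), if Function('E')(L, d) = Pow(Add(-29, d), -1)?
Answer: Rational(312351, 86) ≈ 3632.0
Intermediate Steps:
Add(3632, Function('E')(70, -57)) = Add(3632, Pow(Add(-29, -57), -1)) = Add(3632, Pow(-86, -1)) = Add(3632, Rational(-1, 86)) = Rational(312351, 86)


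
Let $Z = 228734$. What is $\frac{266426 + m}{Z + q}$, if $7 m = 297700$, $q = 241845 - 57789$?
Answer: $\frac{1081341}{1444765} \approx 0.74846$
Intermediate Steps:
$q = 184056$
$m = \frac{297700}{7}$ ($m = \frac{1}{7} \cdot 297700 = \frac{297700}{7} \approx 42529.0$)
$\frac{266426 + m}{Z + q} = \frac{266426 + \frac{297700}{7}}{228734 + 184056} = \frac{2162682}{7 \cdot 412790} = \frac{2162682}{7} \cdot \frac{1}{412790} = \frac{1081341}{1444765}$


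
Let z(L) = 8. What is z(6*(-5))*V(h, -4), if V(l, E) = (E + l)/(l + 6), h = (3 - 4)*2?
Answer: -12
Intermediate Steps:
h = -2 (h = -1*2 = -2)
V(l, E) = (E + l)/(6 + l)
z(6*(-5))*V(h, -4) = 8*((-4 - 2)/(6 - 2)) = 8*(-6/4) = 8*((1/4)*(-6)) = 8*(-3/2) = -12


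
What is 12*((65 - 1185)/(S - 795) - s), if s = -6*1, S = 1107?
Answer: 376/13 ≈ 28.923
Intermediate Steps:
s = -6
12*((65 - 1185)/(S - 795) - s) = 12*((65 - 1185)/(1107 - 795) - 1*(-6)) = 12*(-1120/312 + 6) = 12*(-1120*1/312 + 6) = 12*(-140/39 + 6) = 12*(94/39) = 376/13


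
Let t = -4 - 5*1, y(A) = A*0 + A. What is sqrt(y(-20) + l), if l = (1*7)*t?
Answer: I*sqrt(83) ≈ 9.1104*I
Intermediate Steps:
y(A) = A (y(A) = 0 + A = A)
t = -9 (t = -4 - 5 = -9)
l = -63 (l = (1*7)*(-9) = 7*(-9) = -63)
sqrt(y(-20) + l) = sqrt(-20 - 63) = sqrt(-83) = I*sqrt(83)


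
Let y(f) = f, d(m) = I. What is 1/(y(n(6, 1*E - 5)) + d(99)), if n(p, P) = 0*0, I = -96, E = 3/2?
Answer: -1/96 ≈ -0.010417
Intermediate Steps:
E = 3/2 (E = 3*(½) = 3/2 ≈ 1.5000)
d(m) = -96
n(p, P) = 0
1/(y(n(6, 1*E - 5)) + d(99)) = 1/(0 - 96) = 1/(-96) = -1/96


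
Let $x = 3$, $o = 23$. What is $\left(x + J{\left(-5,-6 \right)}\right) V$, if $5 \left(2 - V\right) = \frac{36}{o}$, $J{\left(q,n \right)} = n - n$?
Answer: $\frac{582}{115} \approx 5.0609$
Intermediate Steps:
$J{\left(q,n \right)} = 0$
$V = \frac{194}{115}$ ($V = 2 - \frac{36 \cdot \frac{1}{23}}{5} = 2 - \frac{36}{115} = \frac{194}{115} \approx 1.687$)
$\left(x + J{\left(-5,-6 \right)}\right) V = \left(3 + 0\right) \frac{194}{115} = 3 \cdot \frac{194}{115} = \frac{582}{115}$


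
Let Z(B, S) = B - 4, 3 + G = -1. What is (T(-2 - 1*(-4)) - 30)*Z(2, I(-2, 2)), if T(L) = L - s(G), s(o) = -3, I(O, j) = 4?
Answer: 50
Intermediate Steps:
G = -4 (G = -3 - 1 = -4)
Z(B, S) = -4 + B
T(L) = 3 + L (T(L) = L - 1*(-3) = L + 3 = 3 + L)
(T(-2 - 1*(-4)) - 30)*Z(2, I(-2, 2)) = ((3 + (-2 - 1*(-4))) - 30)*(-4 + 2) = ((3 + (-2 + 4)) - 30)*(-2) = ((3 + 2) - 30)*(-2) = (5 - 30)*(-2) = -25*(-2) = 50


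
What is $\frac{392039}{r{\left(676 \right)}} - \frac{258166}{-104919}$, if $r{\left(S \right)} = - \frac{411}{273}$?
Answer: $- \frac{3743007556789}{14373903} \approx -2.604 \cdot 10^{5}$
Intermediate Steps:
$r{\left(S \right)} = - \frac{137}{91}$ ($r{\left(S \right)} = \left(-411\right) \frac{1}{273} = - \frac{137}{91}$)
$\frac{392039}{r{\left(676 \right)}} - \frac{258166}{-104919} = \frac{392039}{- \frac{137}{91}} - \frac{258166}{-104919} = 392039 \left(- \frac{91}{137}\right) - - \frac{258166}{104919} = - \frac{35675549}{137} + \frac{258166}{104919} = - \frac{3743007556789}{14373903}$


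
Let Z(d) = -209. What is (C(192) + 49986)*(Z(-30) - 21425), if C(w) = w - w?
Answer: -1081397124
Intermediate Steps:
C(w) = 0
(C(192) + 49986)*(Z(-30) - 21425) = (0 + 49986)*(-209 - 21425) = 49986*(-21634) = -1081397124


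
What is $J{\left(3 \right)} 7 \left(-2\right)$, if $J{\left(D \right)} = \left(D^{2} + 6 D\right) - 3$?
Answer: $-336$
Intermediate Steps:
$J{\left(D \right)} = -3 + D^{2} + 6 D$
$J{\left(3 \right)} 7 \left(-2\right) = \left(-3 + 3^{2} + 6 \cdot 3\right) 7 \left(-2\right) = \left(-3 + 9 + 18\right) 7 \left(-2\right) = 24 \cdot 7 \left(-2\right) = 168 \left(-2\right) = -336$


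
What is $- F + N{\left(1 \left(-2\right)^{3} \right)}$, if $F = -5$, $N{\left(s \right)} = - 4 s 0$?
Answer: $5$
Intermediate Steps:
$N{\left(s \right)} = 0$
$- F + N{\left(1 \left(-2\right)^{3} \right)} = \left(-1\right) \left(-5\right) + 0 = 5 + 0 = 5$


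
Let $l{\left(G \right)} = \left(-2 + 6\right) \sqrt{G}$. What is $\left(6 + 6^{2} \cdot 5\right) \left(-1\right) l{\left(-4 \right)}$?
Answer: $- 1488 i \approx - 1488.0 i$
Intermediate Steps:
$l{\left(G \right)} = 4 \sqrt{G}$
$\left(6 + 6^{2} \cdot 5\right) \left(-1\right) l{\left(-4 \right)} = \left(6 + 6^{2} \cdot 5\right) \left(-1\right) 4 \sqrt{-4} = \left(6 + 36 \cdot 5\right) \left(-1\right) 4 \cdot 2 i = \left(6 + 180\right) \left(-1\right) 8 i = 186 \left(-1\right) 8 i = - 186 \cdot 8 i = - 1488 i$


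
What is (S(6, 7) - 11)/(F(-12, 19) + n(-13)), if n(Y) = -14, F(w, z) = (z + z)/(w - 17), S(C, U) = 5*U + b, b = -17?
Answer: -203/444 ≈ -0.45721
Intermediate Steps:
S(C, U) = -17 + 5*U (S(C, U) = 5*U - 17 = -17 + 5*U)
F(w, z) = 2*z/(-17 + w) (F(w, z) = (2*z)/(-17 + w) = 2*z/(-17 + w))
(S(6, 7) - 11)/(F(-12, 19) + n(-13)) = ((-17 + 5*7) - 11)/(2*19/(-17 - 12) - 14) = ((-17 + 35) - 11)/(2*19/(-29) - 14) = (18 - 11)/(2*19*(-1/29) - 14) = 7/(-38/29 - 14) = 7/(-444/29) = 7*(-29/444) = -203/444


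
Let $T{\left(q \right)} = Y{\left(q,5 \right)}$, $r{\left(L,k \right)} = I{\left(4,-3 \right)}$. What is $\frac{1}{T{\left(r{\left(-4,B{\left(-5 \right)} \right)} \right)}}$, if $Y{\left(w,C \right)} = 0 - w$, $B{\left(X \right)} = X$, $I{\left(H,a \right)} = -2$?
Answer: $\frac{1}{2} \approx 0.5$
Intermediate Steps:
$Y{\left(w,C \right)} = - w$
$r{\left(L,k \right)} = -2$
$T{\left(q \right)} = - q$
$\frac{1}{T{\left(r{\left(-4,B{\left(-5 \right)} \right)} \right)}} = \frac{1}{\left(-1\right) \left(-2\right)} = \frac{1}{2}$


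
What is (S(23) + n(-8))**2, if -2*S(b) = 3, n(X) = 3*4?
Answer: 441/4 ≈ 110.25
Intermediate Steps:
n(X) = 12
S(b) = -3/2 (S(b) = -1/2*3 = -3/2)
(S(23) + n(-8))**2 = (-3/2 + 12)**2 = (21/2)**2 = 441/4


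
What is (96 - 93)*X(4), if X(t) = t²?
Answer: 48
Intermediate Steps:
(96 - 93)*X(4) = (96 - 93)*4² = 3*16 = 48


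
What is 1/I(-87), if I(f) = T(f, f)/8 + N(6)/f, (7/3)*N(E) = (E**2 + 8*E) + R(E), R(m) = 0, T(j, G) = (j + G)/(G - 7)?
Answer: -10904/1989 ≈ -5.4822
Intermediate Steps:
T(j, G) = (G + j)/(-7 + G)
N(E) = 3*E**2/7 + 24*E/7 (N(E) = 3*((E**2 + 8*E) + 0)/7 = 3*(E**2 + 8*E)/7 = 3*E**2/7 + 24*E/7)
I(f) = 36/f + f/(4*(-7 + f)) (I(f) = ((f + f)/(-7 + f))/8 + ((3/7)*6*(8 + 6))/f = ((2*f)/(-7 + f))*(1/8) + ((3/7)*6*14)/f = (2*f/(-7 + f))*(1/8) + 36/f = f/(4*(-7 + f)) + 36/f = 36/f + f/(4*(-7 + f)))
1/I(-87) = 1/((1/4)*(-1008 + (-87)**2 + 144*(-87))/(-87*(-7 - 87))) = 1/((1/4)*(-1/87)*(-1008 + 7569 - 12528)/(-94)) = 1/((1/4)*(-1/87)*(-1/94)*(-5967)) = 1/(-1989/10904) = -10904/1989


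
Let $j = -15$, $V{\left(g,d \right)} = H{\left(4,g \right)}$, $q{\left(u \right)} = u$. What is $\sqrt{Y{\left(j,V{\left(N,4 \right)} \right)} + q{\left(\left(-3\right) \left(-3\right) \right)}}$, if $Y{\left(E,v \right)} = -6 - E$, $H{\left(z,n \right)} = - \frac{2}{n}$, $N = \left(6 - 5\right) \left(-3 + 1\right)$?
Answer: $3 \sqrt{2} \approx 4.2426$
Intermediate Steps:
$N = -2$ ($N = 1 \left(-2\right) = -2$)
$V{\left(g,d \right)} = - \frac{2}{g}$
$\sqrt{Y{\left(j,V{\left(N,4 \right)} \right)} + q{\left(\left(-3\right) \left(-3\right) \right)}} = \sqrt{\left(-6 - -15\right) - -9} = \sqrt{\left(-6 + 15\right) + 9} = \sqrt{9 + 9} = \sqrt{18} = 3 \sqrt{2}$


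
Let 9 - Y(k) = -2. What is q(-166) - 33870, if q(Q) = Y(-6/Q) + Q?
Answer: -34025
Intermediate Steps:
Y(k) = 11 (Y(k) = 9 - 1*(-2) = 9 + 2 = 11)
q(Q) = 11 + Q
q(-166) - 33870 = (11 - 166) - 33870 = -155 - 33870 = -34025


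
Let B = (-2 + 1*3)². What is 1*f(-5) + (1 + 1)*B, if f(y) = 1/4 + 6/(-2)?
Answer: -¾ ≈ -0.75000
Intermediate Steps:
f(y) = -11/4 (f(y) = 1*(¼) + 6*(-½) = ¼ - 3 = -11/4)
B = 1 (B = (-2 + 3)² = 1² = 1)
1*f(-5) + (1 + 1)*B = 1*(-11/4) + (1 + 1)*1 = -11/4 + 2*1 = -11/4 + 2 = -¾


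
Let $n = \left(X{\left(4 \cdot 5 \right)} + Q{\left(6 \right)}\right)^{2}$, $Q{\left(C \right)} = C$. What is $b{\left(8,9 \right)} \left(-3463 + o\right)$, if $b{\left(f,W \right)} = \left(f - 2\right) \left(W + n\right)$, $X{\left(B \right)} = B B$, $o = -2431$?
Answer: $-5829578580$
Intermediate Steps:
$X{\left(B \right)} = B^{2}$
$n = 164836$ ($n = \left(\left(4 \cdot 5\right)^{2} + 6\right)^{2} = \left(20^{2} + 6\right)^{2} = \left(400 + 6\right)^{2} = 406^{2} = 164836$)
$b{\left(f,W \right)} = \left(-2 + f\right) \left(164836 + W\right)$ ($b{\left(f,W \right)} = \left(f - 2\right) \left(W + 164836\right) = \left(-2 + f\right) \left(164836 + W\right)$)
$b{\left(8,9 \right)} \left(-3463 + o\right) = \left(-329672 - 18 + 164836 \cdot 8 + 9 \cdot 8\right) \left(-3463 - 2431\right) = \left(-329672 - 18 + 1318688 + 72\right) \left(-5894\right) = 989070 \left(-5894\right) = -5829578580$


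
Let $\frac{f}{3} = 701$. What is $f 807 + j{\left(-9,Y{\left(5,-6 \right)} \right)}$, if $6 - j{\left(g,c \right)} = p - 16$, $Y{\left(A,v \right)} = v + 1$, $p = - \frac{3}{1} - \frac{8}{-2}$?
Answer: $1697142$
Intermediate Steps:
$p = 1$ ($p = \left(-3\right) 1 - -4 = -3 + 4 = 1$)
$Y{\left(A,v \right)} = 1 + v$
$j{\left(g,c \right)} = 21$ ($j{\left(g,c \right)} = 6 - \left(1 - 16\right) = 6 - -15 = 6 + 15 = 21$)
$f = 2103$ ($f = 3 \cdot 701 = 2103$)
$f 807 + j{\left(-9,Y{\left(5,-6 \right)} \right)} = 2103 \cdot 807 + 21 = 1697121 + 21 = 1697142$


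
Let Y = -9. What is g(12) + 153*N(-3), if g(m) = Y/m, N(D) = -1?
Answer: -615/4 ≈ -153.75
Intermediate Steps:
g(m) = -9/m
g(12) + 153*N(-3) = -9/12 + 153*(-1) = -9*1/12 - 153 = -¾ - 153 = -615/4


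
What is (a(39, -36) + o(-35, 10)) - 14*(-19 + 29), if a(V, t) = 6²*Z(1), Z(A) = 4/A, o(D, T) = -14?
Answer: -10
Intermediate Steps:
a(V, t) = 144 (a(V, t) = 6²*(4/1) = 36*(4*1) = 36*4 = 144)
(a(39, -36) + o(-35, 10)) - 14*(-19 + 29) = (144 - 14) - 14*(-19 + 29) = 130 - 14*10 = 130 - 140 = -10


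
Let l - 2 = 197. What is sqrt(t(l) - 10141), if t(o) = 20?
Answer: I*sqrt(10121) ≈ 100.6*I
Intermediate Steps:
l = 199 (l = 2 + 197 = 199)
sqrt(t(l) - 10141) = sqrt(20 - 10141) = sqrt(-10121) = I*sqrt(10121)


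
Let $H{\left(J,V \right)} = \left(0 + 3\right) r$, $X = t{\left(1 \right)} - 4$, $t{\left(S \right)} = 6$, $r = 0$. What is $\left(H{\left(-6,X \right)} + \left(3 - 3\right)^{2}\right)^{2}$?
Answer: $0$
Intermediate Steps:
$X = 2$ ($X = 6 - 4 = 2$)
$H{\left(J,V \right)} = 0$ ($H{\left(J,V \right)} = \left(0 + 3\right) 0 = 3 \cdot 0 = 0$)
$\left(H{\left(-6,X \right)} + \left(3 - 3\right)^{2}\right)^{2} = \left(0 + \left(3 - 3\right)^{2}\right)^{2} = \left(0 + 0^{2}\right)^{2} = \left(0 + 0\right)^{2} = 0^{2} = 0$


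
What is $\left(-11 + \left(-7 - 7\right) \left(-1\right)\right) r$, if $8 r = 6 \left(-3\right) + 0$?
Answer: $- \frac{27}{4} \approx -6.75$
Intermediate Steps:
$r = - \frac{9}{4}$ ($r = \frac{6 \left(-3\right) + 0}{8} = \frac{-18 + 0}{8} = \frac{1}{8} \left(-18\right) = - \frac{9}{4} \approx -2.25$)
$\left(-11 + \left(-7 - 7\right) \left(-1\right)\right) r = \left(-11 + \left(-7 - 7\right) \left(-1\right)\right) \left(- \frac{9}{4}\right) = \left(-11 - -14\right) \left(- \frac{9}{4}\right) = \left(-11 + 14\right) \left(- \frac{9}{4}\right) = 3 \left(- \frac{9}{4}\right) = - \frac{27}{4}$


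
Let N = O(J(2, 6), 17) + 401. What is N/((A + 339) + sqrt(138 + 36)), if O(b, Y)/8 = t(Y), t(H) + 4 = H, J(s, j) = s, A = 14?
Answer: 35653/24887 - 101*sqrt(174)/24887 ≈ 1.3791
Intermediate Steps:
t(H) = -4 + H
O(b, Y) = -32 + 8*Y (O(b, Y) = 8*(-4 + Y) = -32 + 8*Y)
N = 505 (N = (-32 + 8*17) + 401 = (-32 + 136) + 401 = 104 + 401 = 505)
N/((A + 339) + sqrt(138 + 36)) = 505/((14 + 339) + sqrt(138 + 36)) = 505/(353 + sqrt(174))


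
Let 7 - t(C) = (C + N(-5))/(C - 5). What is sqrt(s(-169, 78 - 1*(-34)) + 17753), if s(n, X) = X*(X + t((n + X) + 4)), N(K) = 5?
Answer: sqrt(26061169)/29 ≈ 176.03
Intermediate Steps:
t(C) = 7 - (5 + C)/(-5 + C) (t(C) = 7 - (C + 5)/(C - 5) = 7 - (5 + C)/(-5 + C))
s(n, X) = X*(X + 2*(-8 + 3*X + 3*n)/(-1 + X + n)) (s(n, X) = X*(X + 2*(-20 + 3*((n + X) + 4))/(-5 + ((n + X) + 4))) = X*(X + 2*(-20 + 3*((X + n) + 4))/(-5 + ((X + n) + 4))) = X*(X + 2*(-20 + 3*(4 + X + n))/(-5 + (4 + X + n))) = X*(X + 2*(-20 + (12 + 3*X + 3*n))/(-1 + X + n)) = X*(X + 2*(-8 + 3*X + 3*n)/(-1 + X + n)))
sqrt(s(-169, 78 - 1*(-34)) + 17753) = sqrt((78 - 1*(-34))*(-16 + 6*(78 - 1*(-34)) + 6*(-169) + (78 - 1*(-34))*(-1 + (78 - 1*(-34)) - 169))/(-1 + (78 - 1*(-34)) - 169) + 17753) = sqrt((78 + 34)*(-16 + 6*(78 + 34) - 1014 + (78 + 34)*(-1 + (78 + 34) - 169))/(-1 + (78 + 34) - 169) + 17753) = sqrt(112*(-16 + 6*112 - 1014 + 112*(-1 + 112 - 169))/(-1 + 112 - 169) + 17753) = sqrt(112*(-16 + 672 - 1014 + 112*(-58))/(-58) + 17753) = sqrt(112*(-1/58)*(-16 + 672 - 1014 - 6496) + 17753) = sqrt(112*(-1/58)*(-6854) + 17753) = sqrt(383824/29 + 17753) = sqrt(898661/29) = sqrt(26061169)/29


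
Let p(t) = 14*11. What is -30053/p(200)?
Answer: -30053/154 ≈ -195.15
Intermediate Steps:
p(t) = 154
-30053/p(200) = -30053/154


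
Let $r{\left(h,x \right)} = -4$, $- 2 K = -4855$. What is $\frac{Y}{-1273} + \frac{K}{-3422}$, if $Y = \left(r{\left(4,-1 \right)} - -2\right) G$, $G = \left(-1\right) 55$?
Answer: $- \frac{6933255}{8712412} \approx -0.79579$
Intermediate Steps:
$K = \frac{4855}{2}$ ($K = \left(- \frac{1}{2}\right) \left(-4855\right) = \frac{4855}{2} \approx 2427.5$)
$G = -55$
$Y = 110$ ($Y = \left(-4 - -2\right) \left(-55\right) = \left(-4 + 2\right) \left(-55\right) = \left(-2\right) \left(-55\right) = 110$)
$\frac{Y}{-1273} + \frac{K}{-3422} = \frac{110}{-1273} + \frac{4855}{2 \left(-3422\right)} = 110 \left(- \frac{1}{1273}\right) + \frac{4855}{2} \left(- \frac{1}{3422}\right) = - \frac{110}{1273} - \frac{4855}{6844} = - \frac{6933255}{8712412}$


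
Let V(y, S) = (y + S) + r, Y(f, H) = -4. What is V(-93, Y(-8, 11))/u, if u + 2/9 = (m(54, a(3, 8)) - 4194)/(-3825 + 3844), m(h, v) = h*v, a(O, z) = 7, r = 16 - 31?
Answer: 9576/17191 ≈ 0.55704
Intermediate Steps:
r = -15
V(y, S) = -15 + S + y (V(y, S) = (y + S) - 15 = (S + y) - 15 = -15 + S + y)
u = -34382/171 (u = -2/9 + (54*7 - 4194)/(-3825 + 3844) = -2/9 + (378 - 4194)/19 = -2/9 - 3816*1/19 = -2/9 - 3816/19 = -34382/171 ≈ -201.06)
V(-93, Y(-8, 11))/u = (-15 - 4 - 93)/(-34382/171) = -112*(-171/34382) = 9576/17191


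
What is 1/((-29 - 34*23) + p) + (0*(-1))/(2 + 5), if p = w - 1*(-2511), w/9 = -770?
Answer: -1/5230 ≈ -0.00019120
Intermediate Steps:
w = -6930 (w = 9*(-770) = -6930)
p = -4419 (p = -6930 - 1*(-2511) = -6930 + 2511 = -4419)
1/((-29 - 34*23) + p) + (0*(-1))/(2 + 5) = 1/((-29 - 34*23) - 4419) + (0*(-1))/(2 + 5) = 1/((-29 - 782) - 4419) + 0/7 = 1/(-811 - 4419) + 0*(⅐) = 1/(-5230) + 0 = -1/5230 + 0 = -1/5230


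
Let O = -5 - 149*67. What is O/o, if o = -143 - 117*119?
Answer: 4994/7033 ≈ 0.71008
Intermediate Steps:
O = -9988 (O = -5 - 9983 = -9988)
o = -14066 (o = -143 - 13923 = -14066)
O/o = -9988/(-14066) = -9988*(-1/14066) = 4994/7033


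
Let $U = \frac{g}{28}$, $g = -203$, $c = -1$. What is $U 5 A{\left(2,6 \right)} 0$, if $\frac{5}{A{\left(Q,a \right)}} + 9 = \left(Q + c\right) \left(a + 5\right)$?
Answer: $0$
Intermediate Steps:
$A{\left(Q,a \right)} = \frac{5}{-9 + \left(-1 + Q\right) \left(5 + a\right)}$ ($A{\left(Q,a \right)} = \frac{5}{-9 + \left(Q - 1\right) \left(a + 5\right)} = \frac{5}{-9 + \left(-1 + Q\right) \left(5 + a\right)}$)
$U = - \frac{29}{4}$ ($U = - \frac{203}{28} = \left(-203\right) \frac{1}{28} = - \frac{29}{4} \approx -7.25$)
$U 5 A{\left(2,6 \right)} 0 = - \frac{29 \cdot 5 \frac{5}{-14 - 6 + 5 \cdot 2 + 2 \cdot 6} \cdot 0}{4} = - \frac{29 \cdot 5 \frac{5}{-14 - 6 + 10 + 12} \cdot 0}{4} = - \frac{29 \cdot 5 \cdot \frac{5}{2} \cdot 0}{4} = - \frac{29 \cdot \frac{25}{2} \cdot 0}{4} = \left(- \frac{29}{4}\right) 0 = 0$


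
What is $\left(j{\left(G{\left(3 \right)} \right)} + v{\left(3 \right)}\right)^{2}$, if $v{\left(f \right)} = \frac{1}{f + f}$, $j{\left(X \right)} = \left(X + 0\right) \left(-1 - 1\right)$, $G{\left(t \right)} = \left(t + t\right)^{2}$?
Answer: $\frac{185761}{36} \approx 5160.0$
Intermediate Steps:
$G{\left(t \right)} = 4 t^{2}$ ($G{\left(t \right)} = \left(2 t\right)^{2} = 4 t^{2}$)
$j{\left(X \right)} = - 2 X$ ($j{\left(X \right)} = X \left(-2\right) = - 2 X$)
$v{\left(f \right)} = \frac{1}{2 f}$
$\left(j{\left(G{\left(3 \right)} \right)} + v{\left(3 \right)}\right)^{2} = \left(- 2 \cdot 4 \cdot 3^{2} + \frac{1}{2 \cdot 3}\right)^{2} = \left(- 2 \cdot 4 \cdot 9 + \frac{1}{2} \cdot \frac{1}{3}\right)^{2} = \left(\left(-2\right) 36 + \frac{1}{6}\right)^{2} = \left(-72 + \frac{1}{6}\right)^{2} = \left(- \frac{431}{6}\right)^{2} = \frac{185761}{36}$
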